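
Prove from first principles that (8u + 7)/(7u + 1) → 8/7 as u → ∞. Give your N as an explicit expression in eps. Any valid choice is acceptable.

N = (41/49)/eps

Let eps > 0. We seek N > 0 such that u > N implies |(8u + 7)/(7u + 1) − (8/7)| < eps.
(8u + 7)/(7u + 1) − (8/7) = (7(8u + 7) − 8(7u + 1)) / (7(7u + 1)) = 41/(7(7u + 1)).
For u > 0 we have 7u + 1 > 7u, so |(8u + 7)/(7u + 1) − (8/7)| = 41/(7(7u + 1)) < 41/(7·7u) = (41/49)/u.
Thus |(8u + 7)/(7u + 1) − (8/7)| < eps whenever u > (41/49)/eps.
Take N = (41/49)/eps. If u > N then |(8u + 7)/(7u + 1) − (8/7)| < (41/49)/u < eps.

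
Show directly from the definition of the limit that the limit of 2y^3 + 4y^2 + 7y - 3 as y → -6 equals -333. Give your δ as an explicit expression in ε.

δ = min(2, ε/247)

Suppose ε > 0. We want δ > 0 such that 0 < |y + 6| < δ implies |(2y^3 + 4y^2 + 7y - 3) + 333| < ε.
(2y^3 + 4y^2 + 7y - 3) + 333 = 2y^3 + 4y^2 + 7y + 330 = (y + 6)(2y^2 - 8y + 55).
So |(2y^3 + 4y^2 + 7y - 3) + 333| = |y + 6|·|2y^2 - 8y + 55|.
Require δ ≤ 2. Then |y + 6| < 2 gives |y| < 8, and by the triangle inequality |2y^2 - 8y + 55| ≤ 2·8^2 + 8·8 + 55 = 247.
Hence |(2y^3 + 4y^2 + 7y - 3) + 333| ≤ 247|y + 6| < ε provided |y + 6| < ε/247.
Take δ = min(2, ε/247). Then 0 < |y + 6| < δ gives both |y + 6| < 2 and |y + 6| < ε/247, so |(2y^3 + 4y^2 + 7y - 3) + 333| < ε.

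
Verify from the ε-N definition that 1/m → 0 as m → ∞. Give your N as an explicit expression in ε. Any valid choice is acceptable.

N = 1/ε

Let ε > 0. For m ≥ 1, |1/m − 0| = 1/(m) ≤ 1/m.
We need 1/m < ε, i.e. m > 1/ε.
Take N = 1/ε. If m > N then |1/m| ≤ 1/m < ε.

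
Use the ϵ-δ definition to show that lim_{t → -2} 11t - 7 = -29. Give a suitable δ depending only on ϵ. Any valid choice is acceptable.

δ = ϵ/11

Suppose ϵ > 0. We need δ > 0 so that 0 < |t + 2| < δ implies |(11t - 7) + 29| < ϵ.
Since (11t - 7) + 29 = 11(t + 2), we have |(11t - 7) + 29| = 11|t + 2|.
So 11|t + 2| < ϵ exactly when |t + 2| < ϵ/11.
Take δ = ϵ/11. If 0 < |t + 2| < δ then |(11t - 7) + 29| = 11|t + 2| < 11·(ϵ/11) = ϵ.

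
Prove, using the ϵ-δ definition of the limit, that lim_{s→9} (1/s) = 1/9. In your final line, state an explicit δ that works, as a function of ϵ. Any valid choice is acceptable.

Let ϵ > 0 be given. We seek δ > 0 such that 0 < |s − 9| < δ implies |1/s − (1/9)| < ϵ.
|1/s − (1/9)| = |9 − s|/(9·|s|) = |s − 9|/(9|s|).
Restrict δ ≤ 9/2. Then |s − 9| < 9/2 gives |s| > 9/2, so 9|s| > 81/2.
Then |1/s − (1/9)| < |s − 9|/(81/2), which is < ϵ when |s − 9| < (81/2)ϵ.
Take δ = min(9/2, (81/2)ϵ). Then 0 < |s − 9| < δ gives both |s − 9| < 9/2 and |s − 9| < (81/2)ϵ, so |1/s − (1/9)| < ϵ.

δ = min(9/2, (81/2)ϵ)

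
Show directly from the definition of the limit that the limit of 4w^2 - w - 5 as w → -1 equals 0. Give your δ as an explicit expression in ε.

Fix ε > 0. We want δ > 0 such that 0 < |w + 1| < δ implies |(4w^2 - w - 5)| < ε.
(4w^2 - w - 5) = 4w^2 - w - 5 = (w + 1)(4w - 5).
So |(4w^2 - w - 5)| = |w + 1|·|4w - 5|.
Require δ ≤ 2. Then |w + 1| < 2 gives |w| < 3, and by the triangle inequality |4w - 5| ≤ 4·3 + 5 = 17.
Hence |(4w^2 - w - 5)| ≤ 17|w + 1| < ε provided |w + 1| < ε/17.
Take δ = min(2, ε/17). Then 0 < |w + 1| < δ gives both |w + 1| < 2 and |w + 1| < ε/17, so |(4w^2 - w - 5)| < ε.

δ = min(2, ε/17)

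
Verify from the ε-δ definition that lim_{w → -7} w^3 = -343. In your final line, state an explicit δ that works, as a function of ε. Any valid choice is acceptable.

δ = min(1, ε/169)

Suppose ε > 0. We seek δ > 0 with 0 < |w + 7| < δ ⇒ |w^3 + 343| < ε.
Factor: w^3 + 343 = (w + 7)(w^2 - 7w + 49), so |w^3 + 343| = |w + 7|·|w^2 - 7w + 49|.
Restrict δ ≤ 1. Then |w + 7| < 1 gives |w| < 8, so by the triangle inequality |w^2 - 7w + 49| ≤ 8^2 + 7·8 + 49 = 169.
Hence |w^3 + 343| ≤ 169|w + 7|, which is < ε once |w + 7| < ε/169.
Take δ = min(1, ε/169). If 0 < |w + 7| < δ then both bounds hold and |w^3 + 343| ≤ 169|w + 7| < 169·(ε/169) = ε.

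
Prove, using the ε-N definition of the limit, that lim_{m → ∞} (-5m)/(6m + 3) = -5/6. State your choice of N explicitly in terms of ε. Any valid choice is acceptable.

Fix ε > 0. For m ≥ 1, |(-5m)/(6m + 3) + 5/6| = |15|/(6(6m + 3)) = 15/(6(6m + 3)).
Since 6m + 3 ≥ 6m for m ≥ 1, this is ≤ 15/(6·6m) = (5/12)/m.
So |(-5m)/(6m + 3) + 5/6| < ε whenever m > (5/12)/ε.
Take N = (5/12)/ε. If m > N then |(-5m)/(6m + 3) + 5/6| ≤ (5/12)/m < ε.

N = (5/12)/ε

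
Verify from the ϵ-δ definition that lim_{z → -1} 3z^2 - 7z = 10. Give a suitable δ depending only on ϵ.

δ = min(1, ϵ/16)

Let ϵ > 0 be given. We want δ > 0 such that 0 < |z + 1| < δ implies |(3z^2 - 7z) − 10| < ϵ.
(3z^2 - 7z) − 10 = 3z^2 - 7z - 10 = (z + 1)(3z - 10).
So |(3z^2 - 7z) − 10| = |z + 1|·|3z - 10|.
Require δ ≤ 1. Then |z + 1| < 1 gives |z| < 2, and by the triangle inequality |3z - 10| ≤ 3·2 + 10 = 16.
Hence |(3z^2 - 7z) − 10| ≤ 16|z + 1| < ϵ provided |z + 1| < ϵ/16.
Choosing δ = min(1, ϵ/16) ensures both conditions, hence |(3z^2 - 7z) − 10| < ϵ.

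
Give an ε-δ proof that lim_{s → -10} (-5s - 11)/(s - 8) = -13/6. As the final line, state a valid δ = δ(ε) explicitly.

δ = min(9, (54/17)ε)

Suppose ε > 0. We want δ > 0 with 0 < |s + 10| < δ ⇒ |(-5s - 11)/(s - 8) + 13/6| < ε.
Combining over a common denominator, (-5s - 11)/(s - 8) + 13/6 = [(-5s - 11)·(-18) − 39·(s - 8)] / [(-18)·(s - 8)] = 51(s + 10) / ((-18)(s - 8)).
So |(-5s - 11)/(s - 8) + 13/6| = 51|s + 10| / (18·|s − 8|).
Require δ ≤ 9, so |s − 8| ≥ |-18| − |s + 10| > 18 − 9 = 9.
Hence |(-5s - 11)/(s - 8) + 13/6| < 51|s + 10|/(18·9) = (17/54)|s + 10|, which is < ε once |s + 10| < (54/17)ε.
Take δ = min(9, (54/17)ε). Then 0 < |s + 10| < δ forces both bounds, so |(-5s - 11)/(s - 8) + 13/6| < ε.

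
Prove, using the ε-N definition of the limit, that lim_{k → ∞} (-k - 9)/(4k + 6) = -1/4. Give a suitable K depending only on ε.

K = (15/8)/ε

Let ε > 0 be given. For k ≥ 1, |(-k - 9)/(4k + 6) + 1/4| = |-30|/(4(4k + 6)) = 30/(4(4k + 6)).
Since 4k + 6 ≥ 4k for k ≥ 1, this is ≤ 30/(4·4k) = (15/8)/k.
So |(-k - 9)/(4k + 6) + 1/4| < ε whenever k > (15/8)/ε.
Take K = (15/8)/ε. If k > K then |(-k - 9)/(4k + 6) + 1/4| ≤ (15/8)/k < ε.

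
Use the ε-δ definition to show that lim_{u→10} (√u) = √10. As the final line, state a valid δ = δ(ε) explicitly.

δ = min(10, √10·ε)

Let ε > 0. We want δ > 0 such that 0 < |u − 10| < δ implies |√u − √10| < ε.
Multiplying by the conjugate, |√u − √10| = |u − 10|/(√u + √10).
Restrict δ ≤ 10 so that |u − 10| < 10 forces u > 0, and then √u + √10 > √10.
Hence |√u − √10| < |u − 10|/√10, which is < ε once |u − 10| < √10·ε.
Take δ = min(10, √10·ε). If 0 < |u − 10| < δ then u > 0 and |√u − √10| < |u − 10|/√10 < ε.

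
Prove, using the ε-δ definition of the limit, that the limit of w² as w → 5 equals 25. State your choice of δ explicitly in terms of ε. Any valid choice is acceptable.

Suppose ε > 0. We seek δ > 0 with 0 < |w − 5| < δ ⇒ |w² − 25| < ε.
Factor: w² − 25 = (w − 5)(w + 5), so |w² − 25| = |w − 5|·|w + 5|.
Restrict δ ≤ 2. Then |w − 5| < 2 gives |w| < 7, so by the triangle inequality |w + 5| ≤ 7 + 5 = 12.
Hence |w² − 25| ≤ 12|w − 5|, which is < ε once |w − 5| < ε/12.
Take δ = min(2, ε/12). If 0 < |w − 5| < δ then both bounds hold and |w² − 25| ≤ 12|w − 5| < 12·(ε/12) = ε.

δ = min(2, ε/12)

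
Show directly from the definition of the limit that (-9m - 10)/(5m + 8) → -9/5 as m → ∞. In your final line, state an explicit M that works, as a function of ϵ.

Let ϵ > 0. For m ≥ 1, |(-9m - 10)/(5m + 8) + 9/5| = |22|/(5(5m + 8)) = 22/(5(5m + 8)).
Since 5m + 8 ≥ 5m for m ≥ 1, this is ≤ 22/(5·5m) = (22/25)/m.
So |(-9m - 10)/(5m + 8) + 9/5| < ϵ whenever m > (22/25)/ϵ.
Take M = (22/25)/ϵ. If m > M then |(-9m - 10)/(5m + 8) + 9/5| ≤ (22/25)/m < ϵ.

M = (22/25)/ϵ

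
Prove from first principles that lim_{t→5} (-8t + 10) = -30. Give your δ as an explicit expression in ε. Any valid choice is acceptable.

δ = ε/8

Let ε > 0 be given. We need δ > 0 so that 0 < |t − 5| < δ implies |(-8t + 10) + 30| < ε.
|(-8t + 10) + 30| = |-8t + 40| = 8|t − 5|.
So 8|t − 5| < ε exactly when |t − 5| < ε/8.
Choosing δ = ε/8 gives |(-8t + 10) + 30| = 8|t − 5| < ε whenever |t − 5| < δ.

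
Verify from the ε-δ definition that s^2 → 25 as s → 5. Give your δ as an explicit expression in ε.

δ = min(1, ε/11)

Let ε > 0 be given. We seek δ > 0 with 0 < |s − 5| < δ ⇒ |s^2 − 25| < ε.
Factor: s^2 − 25 = (s − 5)(s + 5), so |s^2 − 25| = |s − 5|·|s + 5|.
Impose δ ≤ 1 so that |s| < 6; then |s + 5| ≤ 11.
Hence |s^2 − 25| ≤ 11|s − 5|, which is < ε once |s − 5| < ε/11.
Take δ = min(1, ε/11). If 0 < |s − 5| < δ then both bounds hold and |s^2 − 25| ≤ 11|s − 5| < 11·(ε/11) = ε.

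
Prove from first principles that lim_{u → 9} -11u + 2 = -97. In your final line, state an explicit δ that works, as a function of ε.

δ = ε/11

Let ε > 0 be given. We need δ > 0 so that 0 < |u − 9| < δ implies |(-11u + 2) + 97| < ε.
|(-11u + 2) + 97| = |-11u + 99| = 11|u − 9|.
So 11|u − 9| < ε exactly when |u − 9| < ε/11.
Choosing δ = ε/11 gives |(-11u + 2) + 97| = 11|u − 9| < ε whenever |u − 9| < δ.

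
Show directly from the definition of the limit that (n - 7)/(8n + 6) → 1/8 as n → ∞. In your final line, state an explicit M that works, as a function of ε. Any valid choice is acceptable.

Let ε > 0. For n ≥ 1, |(n - 7)/(8n + 6) − (1/8)| = |-62|/(8(8n + 6)) = 62/(8(8n + 6)).
Since 8n + 6 ≥ 8n for n ≥ 1, this is ≤ 62/(8·8n) = (31/32)/n.
So |(n - 7)/(8n + 6) − (1/8)| < ε whenever n > (31/32)/ε.
Take M = (31/32)/ε. If n > M then |(n - 7)/(8n + 6) − (1/8)| ≤ (31/32)/n < ε.

M = (31/32)/ε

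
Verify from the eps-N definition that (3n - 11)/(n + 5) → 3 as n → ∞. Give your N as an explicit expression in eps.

N = 26/eps

Let eps > 0 be given. For n ≥ 1, |(3n - 11)/(n + 5) − 3| = |-26|/((n + 5)) = 26/((n + 5)).
Since n + 5 ≥ n for n ≥ 1, this is ≤ 26/(n) = 26/n.
So |(3n - 11)/(n + 5) − 3| < eps whenever n > 26/eps.
Take N = 26/eps. If n > N then |(3n - 11)/(n + 5) − 3| ≤ 26/n < eps.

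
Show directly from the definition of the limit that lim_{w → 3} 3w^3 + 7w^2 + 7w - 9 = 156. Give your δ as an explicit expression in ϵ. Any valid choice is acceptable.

δ = min(2, ϵ/210)

Let ϵ > 0. We want δ > 0 such that 0 < |w − 3| < δ implies |(3w^3 + 7w^2 + 7w - 9) − 156| < ϵ.
(3w^3 + 7w^2 + 7w - 9) − 156 = 3w^3 + 7w^2 + 7w - 165 = (w − 3)(3w^2 + 16w + 55).
So |(3w^3 + 7w^2 + 7w - 9) − 156| = |w − 3|·|3w^2 + 16w + 55|.
Assume first that |w − 3| < 2, so |w| < 5. Then |3w^2 + 16w + 55| ≤ 3·5^2 + 16·5 + 55 = 210.
Hence |(3w^3 + 7w^2 + 7w - 9) − 156| ≤ 210|w − 3| < ϵ provided |w − 3| < ϵ/210.
Take δ = min(2, ϵ/210). Then 0 < |w − 3| < δ gives both |w − 3| < 2 and |w − 3| < ϵ/210, so |(3w^3 + 7w^2 + 7w - 9) − 156| < ϵ.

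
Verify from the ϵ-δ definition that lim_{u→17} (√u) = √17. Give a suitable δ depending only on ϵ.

δ = min(17, √17·ϵ)

Let ϵ > 0. We want δ > 0 such that 0 < |u − 17| < δ implies |√u − √17| < ϵ.
Rationalise: √u − √17 = (u − 17)/(√u + √17), so |√u − √17| = |u − 17|/(√u + √17).
Restrict δ ≤ 17 so that |u − 17| < 17 forces u > 0, and then √u + √17 > √17.
Hence |√u − √17| < |u − 17|/√17, which is < ϵ once |u − 17| < √17·ϵ.
Take δ = min(17, √17·ϵ). If 0 < |u − 17| < δ then u > 0 and |√u − √17| < |u − 17|/√17 < ϵ.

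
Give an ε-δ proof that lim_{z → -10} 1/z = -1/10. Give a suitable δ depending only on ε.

Let ε > 0 be given. We seek δ > 0 such that 0 < |z + 10| < δ implies |1/z + 1/10| < ε.
|1/z + 1/10| = |-10 − z|/(10·|z|) = |z + 10|/(10|z|).
Require δ ≤ 5 so that |z| > 10 − 5 = 5, hence 10|z| > 50.
Then |1/z + 1/10| < |z + 10|/50, which is < ε when |z + 10| < 50ε.
Take δ = min(5, 50ε). Then 0 < |z + 10| < δ gives both |z + 10| < 5 and |z + 10| < 50ε, so |1/z + 1/10| < ε.

δ = min(5, 50ε)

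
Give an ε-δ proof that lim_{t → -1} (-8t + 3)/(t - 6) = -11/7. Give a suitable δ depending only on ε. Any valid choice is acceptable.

Let ε > 0. We want δ > 0 with 0 < |t + 1| < δ ⇒ |(-8t + 3)/(t - 6) + 11/7| < ε.
Combining over a common denominator, (-8t + 3)/(t - 6) + 11/7 = [(-8t + 3)·(-7) − 11·(t - 6)] / [(-7)·(t - 6)] = 45(t + 1) / ((-7)(t - 6)).
So |(-8t + 3)/(t - 6) + 11/7| = 45|t + 1| / (7·|t − 6|).
Require δ ≤ 7/2, so |t − 6| ≥ |-7| − |t + 1| > 7 − 7/2 = 7/2.
Hence |(-8t + 3)/(t - 6) + 11/7| < 45|t + 1|/(7·(7/2)) = (90/49)|t + 1|, which is < ε once |t + 1| < (49/90)ε.
Take δ = min(7/2, (49/90)ε). Then 0 < |t + 1| < δ forces both bounds, so |(-8t + 3)/(t - 6) + 11/7| < ε.

δ = min(7/2, (49/90)ε)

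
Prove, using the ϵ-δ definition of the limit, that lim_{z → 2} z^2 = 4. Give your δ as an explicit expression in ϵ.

δ = min(2, ϵ/6)

Let ϵ > 0. We seek δ > 0 with 0 < |z − 2| < δ ⇒ |z^2 − 4| < ϵ.
Factor: z^2 − 4 = (z − 2)(z + 2), so |z^2 − 4| = |z − 2|·|z + 2|.
Restrict δ ≤ 2. Then |z − 2| < 2 gives |z| < 4, so by the triangle inequality |z + 2| ≤ 4 + 2 = 6.
Hence |z^2 − 4| ≤ 6|z − 2|, which is < ϵ once |z − 2| < ϵ/6.
Take δ = min(2, ϵ/6). If 0 < |z − 2| < δ then both bounds hold and |z^2 − 4| ≤ 6|z − 2| < 6·(ϵ/6) = ϵ.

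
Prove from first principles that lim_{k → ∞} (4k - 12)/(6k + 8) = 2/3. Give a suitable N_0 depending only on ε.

N_0 = (26/9)/ε

Let ε > 0. For k ≥ 1, |(4k - 12)/(6k + 8) − (2/3)| = |-104|/(6(6k + 8)) = 104/(6(6k + 8)).
Since 6k + 8 ≥ 6k for k ≥ 1, this is ≤ 104/(6·6k) = (26/9)/k.
So |(4k - 12)/(6k + 8) − (2/3)| < ε whenever k > (26/9)/ε.
Take N_0 = (26/9)/ε. If k > N_0 then |(4k - 12)/(6k + 8) − (2/3)| ≤ (26/9)/k < ε.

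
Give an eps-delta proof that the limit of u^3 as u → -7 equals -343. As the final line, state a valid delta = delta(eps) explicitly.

delta = min(1, eps/169)

Let eps > 0 be given. We seek delta > 0 with 0 < |u + 7| < delta ⇒ |u^3 + 343| < eps.
Factor: u^3 + 343 = (u + 7)(u^2 - 7u + 49), so |u^3 + 343| = |u + 7|·|u^2 - 7u + 49|.
Impose delta ≤ 1 so that |u| < 8; then |u^2 - 7u + 49| ≤ 169.
Hence |u^3 + 343| ≤ 169|u + 7|, which is < eps once |u + 7| < eps/169.
Take delta = min(1, eps/169). If 0 < |u + 7| < delta then both bounds hold and |u^3 + 343| ≤ 169|u + 7| < 169·(eps/169) = eps.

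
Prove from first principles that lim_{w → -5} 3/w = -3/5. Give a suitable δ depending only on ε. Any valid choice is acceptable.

Let ε > 0. We seek δ > 0 such that 0 < |w + 5| < δ implies |3/w + 3/5| < ε.
|3/w + 3/5| = 3·|-5 − w|/(5·|w|) = 3|w + 5|/(5|w|).
Require δ ≤ 5/2 so that |w| > 5 − 5/2 = 5/2, hence 5|w| > 25/2.
Then |3/w + 3/5| < 3|w + 5|/(25/2), which is < ε when |w + 5| < (25/6)ε.
Take δ = min(5/2, (25/6)ε). Then 0 < |w + 5| < δ gives both |w + 5| < 5/2 and |w + 5| < (25/6)ε, so |3/w + 3/5| < ε.

δ = min(5/2, (25/6)ε)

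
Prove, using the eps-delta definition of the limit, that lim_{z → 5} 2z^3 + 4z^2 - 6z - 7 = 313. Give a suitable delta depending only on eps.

delta = min(1, eps/220)

Suppose eps > 0. We want delta > 0 such that 0 < |z − 5| < delta implies |(2z^3 + 4z^2 - 6z - 7) − 313| < eps.
(2z^3 + 4z^2 - 6z - 7) − 313 = 2z^3 + 4z^2 - 6z - 320 = (z − 5)(2z^2 + 14z + 64).
So |(2z^3 + 4z^2 - 6z - 7) − 313| = |z − 5|·|2z^2 + 14z + 64|.
Assume first that |z − 5| < 1, so |z| < 6. Then |2z^2 + 14z + 64| ≤ 2·6^2 + 14·6 + 64 = 220.
Hence |(2z^3 + 4z^2 - 6z - 7) − 313| ≤ 220|z − 5| < eps provided |z − 5| < eps/220.
Choosing delta = min(1, eps/220) ensures both conditions, hence |(2z^3 + 4z^2 - 6z - 7) − 313| < eps.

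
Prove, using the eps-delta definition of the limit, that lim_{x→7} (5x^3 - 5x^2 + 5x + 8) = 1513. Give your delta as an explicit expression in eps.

delta = min(1, eps/775)

Suppose eps > 0. We want delta > 0 such that 0 < |x − 7| < delta implies |(5x^3 - 5x^2 + 5x + 8) − 1513| < eps.
(5x^3 - 5x^2 + 5x + 8) − 1513 = 5x^3 - 5x^2 + 5x - 1505 = (x − 7)(5x^2 + 30x + 215).
So |(5x^3 - 5x^2 + 5x + 8) − 1513| = |x − 7|·|5x^2 + 30x + 215|.
Assume first that |x − 7| < 1, so |x| < 8. Then |5x^2 + 30x + 215| ≤ 5·8^2 + 30·8 + 215 = 775.
Hence |(5x^3 - 5x^2 + 5x + 8) − 1513| ≤ 775|x − 7| < eps provided |x − 7| < eps/775.
Take delta = min(1, eps/775). Then 0 < |x − 7| < delta gives both |x − 7| < 1 and |x − 7| < eps/775, so |(5x^3 - 5x^2 + 5x + 8) − 1513| < eps.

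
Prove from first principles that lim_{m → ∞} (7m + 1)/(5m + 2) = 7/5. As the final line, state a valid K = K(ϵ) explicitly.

Let ϵ > 0 be given. For m ≥ 1, |(7m + 1)/(5m + 2) − (7/5)| = |-9|/(5(5m + 2)) = 9/(5(5m + 2)).
Since 5m + 2 ≥ 5m for m ≥ 1, this is ≤ 9/(5·5m) = (9/25)/m.
So |(7m + 1)/(5m + 2) − (7/5)| < ϵ whenever m > (9/25)/ϵ.
Take K = (9/25)/ϵ. If m > K then |(7m + 1)/(5m + 2) − (7/5)| ≤ (9/25)/m < ϵ.

K = (9/25)/ϵ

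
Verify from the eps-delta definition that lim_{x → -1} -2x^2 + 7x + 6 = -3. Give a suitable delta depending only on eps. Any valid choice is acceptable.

Suppose eps > 0. We want delta > 0 such that 0 < |x + 1| < delta implies |(-2x^2 + 7x + 6) + 3| < eps.
(-2x^2 + 7x + 6) + 3 = -2x^2 + 7x + 9 = (x + 1)(-2x + 9).
So |(-2x^2 + 7x + 6) + 3| = |x + 1|·|-2x + 9|.
Assume first that |x + 1| < 1, so |x| < 2. Then |-2x + 9| ≤ 2·2 + 9 = 13.
Hence |(-2x^2 + 7x + 6) + 3| ≤ 13|x + 1| < eps provided |x + 1| < eps/13.
Take delta = min(1, eps/13). Then 0 < |x + 1| < delta gives both |x + 1| < 1 and |x + 1| < eps/13, so |(-2x^2 + 7x + 6) + 3| < eps.

delta = min(1, eps/13)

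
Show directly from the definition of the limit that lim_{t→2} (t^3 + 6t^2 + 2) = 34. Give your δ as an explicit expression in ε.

Let ε > 0. We want δ > 0 such that 0 < |t − 2| < δ implies |(t^3 + 6t^2 + 2) − 34| < ε.
(t^3 + 6t^2 + 2) − 34 = t^3 + 6t^2 - 32 = (t − 2)(t^2 + 8t + 16).
So |(t^3 + 6t^2 + 2) − 34| = |t − 2|·|t^2 + 8t + 16|.
Require δ ≤ 2. Then |t − 2| < 2 gives |t| < 4, and by the triangle inequality |t^2 + 8t + 16| ≤ 4^2 + 8·4 + 16 = 64.
Hence |(t^3 + 6t^2 + 2) − 34| ≤ 64|t − 2| < ε provided |t − 2| < ε/64.
Take δ = min(2, ε/64). Then 0 < |t − 2| < δ gives both |t − 2| < 2 and |t − 2| < ε/64, so |(t^3 + 6t^2 + 2) − 34| < ε.

δ = min(2, ε/64)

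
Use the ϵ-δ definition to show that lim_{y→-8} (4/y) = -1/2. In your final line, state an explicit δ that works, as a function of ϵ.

δ = min(4, 8ϵ)

Let ϵ > 0. We seek δ > 0 such that 0 < |y + 8| < δ implies |4/y + 1/2| < ϵ.
|4/y + 1/2| = 4·|-8 − y|/(8·|y|) = 4|y + 8|/(8|y|).
Restrict δ ≤ 4. Then |y + 8| < 4 gives |y| > 4, so 8|y| > 32.
Then |4/y + 1/2| < 4|y + 8|/32, which is < ϵ when |y + 8| < 8ϵ.
Take δ = min(4, 8ϵ). Then 0 < |y + 8| < δ gives both |y + 8| < 4 and |y + 8| < 8ϵ, so |4/y + 1/2| < ϵ.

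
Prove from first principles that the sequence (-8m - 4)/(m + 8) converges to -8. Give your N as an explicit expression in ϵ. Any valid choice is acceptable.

N = 60/ϵ

Let ϵ > 0 be given. For m ≥ 1, |(-8m - 4)/(m + 8) + 8| = |60|/((m + 8)) = 60/((m + 8)).
Since m + 8 ≥ m for m ≥ 1, this is ≤ 60/(m) = 60/m.
So |(-8m - 4)/(m + 8) + 8| < ϵ whenever m > 60/ϵ.
Take N = 60/ϵ. If m > N then |(-8m - 4)/(m + 8) + 8| ≤ 60/m < ϵ.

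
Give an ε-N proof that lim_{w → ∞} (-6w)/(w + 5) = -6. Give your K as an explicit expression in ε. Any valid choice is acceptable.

K = 30/ε

Fix ε > 0. We seek K > 0 such that w > K implies |(-6w)/(w + 5) + 6| < ε.
(-6w)/(w + 5) + 6 = ((-6w) − (-6)(w + 5)) / ((w + 5)) = 30/((w + 5)).
For w > 0 we have w + 5 > w, so |(-6w)/(w + 5) + 6| = 30/((w + 5)) < 30/(w) = 30/w.
Thus |(-6w)/(w + 5) + 6| < ε whenever w > 30/ε.
Take K = 30/ε. If w > K then |(-6w)/(w + 5) + 6| < 30/w < ε.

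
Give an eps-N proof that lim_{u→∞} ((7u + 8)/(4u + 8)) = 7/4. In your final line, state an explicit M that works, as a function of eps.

M = (3/2)/eps

Let eps > 0 be given. We seek M > 0 such that u > M implies |(7u + 8)/(4u + 8) − (7/4)| < eps.
(7u + 8)/(4u + 8) − (7/4) = (4(7u + 8) − 7(4u + 8)) / (4(4u + 8)) = -24/(4(4u + 8)).
For u > 0 we have 4u + 8 > 4u, so |(7u + 8)/(4u + 8) − (7/4)| = 24/(4(4u + 8)) < 24/(4·4u) = (3/2)/u.
Thus |(7u + 8)/(4u + 8) − (7/4)| < eps whenever u > (3/2)/eps.
Take M = (3/2)/eps. If u > M then |(7u + 8)/(4u + 8) − (7/4)| < (3/2)/u < eps.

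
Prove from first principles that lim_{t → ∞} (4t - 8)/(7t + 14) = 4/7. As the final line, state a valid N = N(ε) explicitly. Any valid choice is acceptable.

Fix ε > 0. We seek N > 0 such that t > N implies |(4t - 8)/(7t + 14) − (4/7)| < ε.
(4t - 8)/(7t + 14) − (4/7) = (7(4t - 8) − 4(7t + 14)) / (7(7t + 14)) = -112/(7(7t + 14)).
For t > 0 we have 7t + 14 > 7t, so |(4t - 8)/(7t + 14) − (4/7)| = 112/(7(7t + 14)) < 112/(7·7t) = (16/7)/t.
Thus |(4t - 8)/(7t + 14) − (4/7)| < ε whenever t > (16/7)/ε.
Take N = (16/7)/ε. If t > N then |(4t - 8)/(7t + 14) − (4/7)| < (16/7)/t < ε.

N = (16/7)/ε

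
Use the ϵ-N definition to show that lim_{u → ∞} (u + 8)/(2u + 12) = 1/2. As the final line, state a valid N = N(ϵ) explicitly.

Suppose ϵ > 0. We seek N > 0 such that u > N implies |(u + 8)/(2u + 12) − (1/2)| < ϵ.
(u + 8)/(2u + 12) − (1/2) = (2(u + 8) − (2u + 12)) / (2(2u + 12)) = 4/(2(2u + 12)).
For u > 0 we have 2u + 12 > 2u, so |(u + 8)/(2u + 12) − (1/2)| = 4/(2(2u + 12)) < 4/(2·2u) = 1/u.
Thus |(u + 8)/(2u + 12) − (1/2)| < ϵ whenever u > 1/ϵ.
Take N = 1/ϵ. If u > N then |(u + 8)/(2u + 12) − (1/2)| < 1/u < ϵ.

N = 1/ϵ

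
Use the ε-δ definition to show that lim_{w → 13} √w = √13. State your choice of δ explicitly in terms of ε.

Let ε > 0 be given. We want δ > 0 such that 0 < |w − 13| < δ implies |√w − √13| < ε.
Multiplying by the conjugate, |√w − √13| = |w − 13|/(√w + √13).
Restrict δ ≤ 13 so that |w − 13| < 13 forces w > 0, and then √w + √13 > √13.
Hence |√w − √13| < |w − 13|/√13, which is < ε once |w − 13| < √13·ε.
Take δ = min(13, √13·ε). If 0 < |w − 13| < δ then w > 0 and |√w − √13| < |w − 13|/√13 < ε.

δ = min(13, √13·ε)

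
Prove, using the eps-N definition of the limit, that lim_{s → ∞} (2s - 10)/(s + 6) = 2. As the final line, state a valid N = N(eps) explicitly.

N = 22/eps

Suppose eps > 0. We seek N > 0 such that s > N implies |(2s - 10)/(s + 6) − 2| < eps.
(2s - 10)/(s + 6) − 2 = ((2s - 10) − 2(s + 6)) / ((s + 6)) = -22/((s + 6)).
For s > 0 we have s + 6 > s, so |(2s - 10)/(s + 6) − 2| = 22/((s + 6)) < 22/(s) = 22/s.
Thus |(2s - 10)/(s + 6) − 2| < eps whenever s > 22/eps.
Take N = 22/eps. If s > N then |(2s - 10)/(s + 6) − 2| < 22/s < eps.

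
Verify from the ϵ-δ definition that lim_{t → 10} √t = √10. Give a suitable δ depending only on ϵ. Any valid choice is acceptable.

Fix ϵ > 0. We want δ > 0 such that 0 < |t − 10| < δ implies |√t − √10| < ϵ.
Multiplying by the conjugate, |√t − √10| = |t − 10|/(√t + √10).
Restrict δ ≤ 10 so that |t − 10| < 10 forces t > 0, and then √t + √10 > √10.
Hence |√t − √10| < |t − 10|/√10, which is < ϵ once |t − 10| < √10·ϵ.
Take δ = min(10, √10·ϵ). If 0 < |t − 10| < δ then t > 0 and |√t − √10| < |t − 10|/√10 < ϵ.

δ = min(10, √10·ϵ)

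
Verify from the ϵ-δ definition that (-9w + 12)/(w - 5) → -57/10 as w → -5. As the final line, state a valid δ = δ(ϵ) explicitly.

δ = min(5, (50/33)ϵ)

Let ϵ > 0. We want δ > 0 with 0 < |w + 5| < δ ⇒ |(-9w + 12)/(w - 5) + 57/10| < ϵ.
Combining over a common denominator, (-9w + 12)/(w - 5) + 57/10 = [(-9w + 12)·(-10) − 57·(w - 5)] / [(-10)·(w - 5)] = 33(w + 5) / ((-10)(w - 5)).
So |(-9w + 12)/(w - 5) + 57/10| = 33|w + 5| / (10·|w − 5|).
Require δ ≤ 5, so |w − 5| ≥ |-10| − |w + 5| > 10 − 5 = 5.
Hence |(-9w + 12)/(w - 5) + 57/10| < 33|w + 5|/(10·5) = (33/50)|w + 5|, which is < ϵ once |w + 5| < (50/33)ϵ.
Take δ = min(5, (50/33)ϵ). Then 0 < |w + 5| < δ forces both bounds, so |(-9w + 12)/(w - 5) + 57/10| < ϵ.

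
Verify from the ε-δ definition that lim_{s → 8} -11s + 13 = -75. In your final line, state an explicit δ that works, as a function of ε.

δ = ε/11

Suppose ε > 0. We need δ > 0 so that 0 < |s − 8| < δ implies |(-11s + 13) + 75| < ε.
Since (-11s + 13) + 75 = -11(s − 8), we have |(-11s + 13) + 75| = 11|s − 8|.
So 11|s − 8| < ε exactly when |s − 8| < ε/11.
Choosing δ = ε/11 gives |(-11s + 13) + 75| = 11|s − 8| < ε whenever |s − 8| < δ.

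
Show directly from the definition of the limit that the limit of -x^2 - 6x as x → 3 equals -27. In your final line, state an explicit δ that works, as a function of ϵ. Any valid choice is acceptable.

δ = min(1, ϵ/13)

Fix ϵ > 0. We want δ > 0 such that 0 < |x − 3| < δ implies |(-x^2 - 6x) + 27| < ϵ.
(-x^2 - 6x) + 27 = -x^2 - 6x + 27 = (x − 3)(-x - 9).
So |(-x^2 - 6x) + 27| = |x − 3|·|-x - 9|.
Assume first that |x − 3| < 1, so |x| < 4. Then |-x - 9| ≤ 4 + 9 = 13.
Hence |(-x^2 - 6x) + 27| ≤ 13|x − 3| < ϵ provided |x − 3| < ϵ/13.
Choosing δ = min(1, ϵ/13) ensures both conditions, hence |(-x^2 - 6x) + 27| < ϵ.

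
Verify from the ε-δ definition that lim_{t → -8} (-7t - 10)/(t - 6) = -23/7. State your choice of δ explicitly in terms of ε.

Fix ε > 0. We want δ > 0 with 0 < |t + 8| < δ ⇒ |(-7t - 10)/(t - 6) + 23/7| < ε.
Combining over a common denominator, (-7t - 10)/(t - 6) + 23/7 = [(-7t - 10)·(-14) − 46·(t - 6)] / [(-14)·(t - 6)] = 52(t + 8) / ((-14)(t - 6)).
So |(-7t - 10)/(t - 6) + 23/7| = 52|t + 8| / (14·|t − 6|).
Restrict δ ≤ 7. Then |t + 8| < 7 gives |t − 6| = |(t + 8) + (-14)| ≥ 14 − 7 = 7.
Hence |(-7t - 10)/(t - 6) + 23/7| < 52|t + 8|/(14·7) = (26/49)|t + 8|, which is < ε once |t + 8| < (49/26)ε.
Take δ = min(7, (49/26)ε). Then 0 < |t + 8| < δ forces both bounds, so |(-7t - 10)/(t - 6) + 23/7| < ε.

δ = min(7, (49/26)ε)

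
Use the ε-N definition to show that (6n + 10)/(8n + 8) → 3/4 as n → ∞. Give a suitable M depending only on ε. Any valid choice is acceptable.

Fix ε > 0. For n ≥ 1, |(6n + 10)/(8n + 8) − (3/4)| = |32|/(8(8n + 8)) = 32/(8(8n + 8)).
Since 8n + 8 ≥ 8n for n ≥ 1, this is ≤ 32/(8·8n) = (1/2)/n.
So |(6n + 10)/(8n + 8) − (3/4)| < ε whenever n > (1/2)/ε.
Take M = (1/2)/ε. If n > M then |(6n + 10)/(8n + 8) − (3/4)| ≤ (1/2)/n < ε.

M = (1/2)/ε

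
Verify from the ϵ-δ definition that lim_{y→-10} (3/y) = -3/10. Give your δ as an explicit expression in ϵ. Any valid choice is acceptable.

δ = min(5, (50/3)ϵ)

Let ϵ > 0 be given. We seek δ > 0 such that 0 < |y + 10| < δ implies |3/y + 3/10| < ϵ.
|3/y + 3/10| = 3·|-10 − y|/(10·|y|) = 3|y + 10|/(10|y|).
Require δ ≤ 5 so that |y| > 10 − 5 = 5, hence 10|y| > 50.
Then |3/y + 3/10| < 3|y + 10|/50, which is < ϵ when |y + 10| < (50/3)ϵ.
Take δ = min(5, (50/3)ϵ). Then 0 < |y + 10| < δ gives both |y + 10| < 5 and |y + 10| < (50/3)ϵ, so |3/y + 3/10| < ϵ.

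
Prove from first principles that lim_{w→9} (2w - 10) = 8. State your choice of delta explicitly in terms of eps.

Suppose eps > 0. We need delta > 0 so that 0 < |w − 9| < delta implies |(2w - 10) − 8| < eps.
|(2w - 10) − 8| = |2w - 18| = 2|w − 9|.
So 2|w − 9| < eps exactly when |w − 9| < eps/2.
Take delta = eps/2. If 0 < |w − 9| < delta then |(2w - 10) − 8| = 2|w − 9| < 2·(eps/2) = eps.

delta = eps/2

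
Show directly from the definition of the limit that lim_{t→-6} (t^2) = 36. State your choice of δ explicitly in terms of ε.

Fix ε > 0. We seek δ > 0 with 0 < |t + 6| < δ ⇒ |t^2 − 36| < ε.
Factor: t^2 − 36 = (t + 6)(t - 6), so |t^2 − 36| = |t + 6|·|t - 6|.
Restrict δ ≤ 2. Then |t + 6| < 2 gives |t| < 8, so by the triangle inequality |t - 6| ≤ 8 + 6 = 14.
Hence |t^2 − 36| ≤ 14|t + 6|, which is < ε once |t + 6| < ε/14.
Take δ = min(2, ε/14). If 0 < |t + 6| < δ then both bounds hold and |t^2 − 36| ≤ 14|t + 6| < 14·(ε/14) = ε.

δ = min(2, ε/14)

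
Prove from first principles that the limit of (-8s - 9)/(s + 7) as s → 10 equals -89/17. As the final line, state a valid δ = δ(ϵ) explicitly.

δ = min(17/2, (289/94)ϵ)

Let ϵ > 0. We want δ > 0 with 0 < |s − 10| < δ ⇒ |(-8s - 9)/(s + 7) + 89/17| < ϵ.
Combining over a common denominator, (-8s - 9)/(s + 7) + 89/17 = [(-8s - 9)·17 − (-89)·(s + 7)] / [17·(s + 7)] = -47(s − 10) / (17(s + 7)).
So |(-8s - 9)/(s + 7) + 89/17| = 47|s − 10| / (17·|s + 7|).
Restrict δ ≤ 17/2. Then |s − 10| < 17/2 gives |s + 7| = |(s − 10) + 17| ≥ 17 − 17/2 = 17/2.
Hence |(-8s - 9)/(s + 7) + 89/17| < 47|s − 10|/(17·(17/2)) = (94/289)|s − 10|, which is < ϵ once |s − 10| < (289/94)ϵ.
Take δ = min(17/2, (289/94)ϵ). Then 0 < |s − 10| < δ forces both bounds, so |(-8s - 9)/(s + 7) + 89/17| < ϵ.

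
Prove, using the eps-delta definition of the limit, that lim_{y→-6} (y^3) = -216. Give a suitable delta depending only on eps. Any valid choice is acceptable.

delta = min(2, eps/148)

Let eps > 0 be given. We seek delta > 0 with 0 < |y + 6| < delta ⇒ |y^3 + 216| < eps.
Factor: y^3 + 216 = (y + 6)(y^2 - 6y + 36), so |y^3 + 216| = |y + 6|·|y^2 - 6y + 36|.
Impose delta ≤ 2 so that |y| < 8; then |y^2 - 6y + 36| ≤ 148.
Hence |y^3 + 216| ≤ 148|y + 6|, which is < eps once |y + 6| < eps/148.
Take delta = min(2, eps/148). If 0 < |y + 6| < delta then both bounds hold and |y^3 + 216| ≤ 148|y + 6| < 148·(eps/148) = eps.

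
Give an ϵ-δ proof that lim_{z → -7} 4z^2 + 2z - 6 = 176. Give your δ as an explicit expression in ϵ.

Suppose ϵ > 0. We want δ > 0 such that 0 < |z + 7| < δ implies |(4z^2 + 2z - 6) − 176| < ϵ.
(4z^2 + 2z - 6) − 176 = 4z^2 + 2z - 182 = (z + 7)(4z - 26).
So |(4z^2 + 2z - 6) − 176| = |z + 7|·|4z - 26|.
Require δ ≤ 2. Then |z + 7| < 2 gives |z| < 9, and by the triangle inequality |4z - 26| ≤ 4·9 + 26 = 62.
Hence |(4z^2 + 2z - 6) − 176| ≤ 62|z + 7| < ϵ provided |z + 7| < ϵ/62.
Take δ = min(2, ϵ/62). Then 0 < |z + 7| < δ gives both |z + 7| < 2 and |z + 7| < ϵ/62, so |(4z^2 + 2z - 6) − 176| < ϵ.

δ = min(2, ϵ/62)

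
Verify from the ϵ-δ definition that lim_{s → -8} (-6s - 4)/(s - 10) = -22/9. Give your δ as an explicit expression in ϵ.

δ = min(9, (81/32)ϵ)

Fix ϵ > 0. We want δ > 0 with 0 < |s + 8| < δ ⇒ |(-6s - 4)/(s - 10) + 22/9| < ϵ.
Combining over a common denominator, (-6s - 4)/(s - 10) + 22/9 = [(-6s - 4)·(-18) − 44·(s - 10)] / [(-18)·(s - 10)] = 64(s + 8) / ((-18)(s - 10)).
So |(-6s - 4)/(s - 10) + 22/9| = 64|s + 8| / (18·|s − 10|).
Require δ ≤ 9, so |s − 10| ≥ |-18| − |s + 8| > 18 − 9 = 9.
Hence |(-6s - 4)/(s - 10) + 22/9| < 64|s + 8|/(18·9) = (32/81)|s + 8|, which is < ϵ once |s + 8| < (81/32)ϵ.
Take δ = min(9, (81/32)ϵ). Then 0 < |s + 8| < δ forces both bounds, so |(-6s - 4)/(s - 10) + 22/9| < ϵ.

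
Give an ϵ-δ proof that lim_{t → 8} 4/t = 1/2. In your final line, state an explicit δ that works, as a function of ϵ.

Let ϵ > 0 be given. We seek δ > 0 such that 0 < |t − 8| < δ implies |4/t − (1/2)| < ϵ.
|4/t − (1/2)| = 4·|8 − t|/(8·|t|) = 4|t − 8|/(8|t|).
Require δ ≤ 4 so that |t| > 8 − 4 = 4, hence 8|t| > 32.
Then |4/t − (1/2)| < 4|t − 8|/32, which is < ϵ when |t − 8| < 8ϵ.
Take δ = min(4, 8ϵ). Then 0 < |t − 8| < δ gives both |t − 8| < 4 and |t − 8| < 8ϵ, so |4/t − (1/2)| < ϵ.

δ = min(4, 8ϵ)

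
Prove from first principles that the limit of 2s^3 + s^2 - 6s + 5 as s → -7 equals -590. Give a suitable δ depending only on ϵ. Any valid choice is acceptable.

δ = min(1, ϵ/317)

Suppose ϵ > 0. We want δ > 0 such that 0 < |s + 7| < δ implies |(2s^3 + s^2 - 6s + 5) + 590| < ϵ.
(2s^3 + s^2 - 6s + 5) + 590 = 2s^3 + s^2 - 6s + 595 = (s + 7)(2s^2 - 13s + 85).
So |(2s^3 + s^2 - 6s + 5) + 590| = |s + 7|·|2s^2 - 13s + 85|.
Require δ ≤ 1. Then |s + 7| < 1 gives |s| < 8, and by the triangle inequality |2s^2 - 13s + 85| ≤ 2·8^2 + 13·8 + 85 = 317.
Hence |(2s^3 + s^2 - 6s + 5) + 590| ≤ 317|s + 7| < ϵ provided |s + 7| < ϵ/317.
Choosing δ = min(1, ϵ/317) ensures both conditions, hence |(2s^3 + s^2 - 6s + 5) + 590| < ϵ.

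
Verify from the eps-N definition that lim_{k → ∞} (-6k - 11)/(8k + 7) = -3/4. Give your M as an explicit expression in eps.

Let eps > 0. For k ≥ 1, |(-6k - 11)/(8k + 7) + 3/4| = |-46|/(8(8k + 7)) = 46/(8(8k + 7)).
Since 8k + 7 ≥ 8k for k ≥ 1, this is ≤ 46/(8·8k) = (23/32)/k.
So |(-6k - 11)/(8k + 7) + 3/4| < eps whenever k > (23/32)/eps.
Take M = (23/32)/eps. If k > M then |(-6k - 11)/(8k + 7) + 3/4| ≤ (23/32)/k < eps.

M = (23/32)/eps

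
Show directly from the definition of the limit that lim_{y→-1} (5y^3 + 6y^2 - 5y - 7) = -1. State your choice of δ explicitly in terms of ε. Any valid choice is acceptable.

δ = min(2, ε/54)

Suppose ε > 0. We want δ > 0 such that 0 < |y + 1| < δ implies |(5y^3 + 6y^2 - 5y - 7) + 1| < ε.
(5y^3 + 6y^2 - 5y - 7) + 1 = 5y^3 + 6y^2 - 5y - 6 = (y + 1)(5y^2 + y - 6).
So |(5y^3 + 6y^2 - 5y - 7) + 1| = |y + 1|·|5y^2 + y - 6|.
Assume first that |y + 1| < 2, so |y| < 3. Then |5y^2 + y - 6| ≤ 5·3^2 + 3 + 6 = 54.
Hence |(5y^3 + 6y^2 - 5y - 7) + 1| ≤ 54|y + 1| < ε provided |y + 1| < ε/54.
Take δ = min(2, ε/54). Then 0 < |y + 1| < δ gives both |y + 1| < 2 and |y + 1| < ε/54, so |(5y^3 + 6y^2 - 5y - 7) + 1| < ε.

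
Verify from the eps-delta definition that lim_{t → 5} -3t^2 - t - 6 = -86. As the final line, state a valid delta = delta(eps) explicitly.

Fix eps > 0. We want delta > 0 such that 0 < |t − 5| < delta implies |(-3t^2 - t - 6) + 86| < eps.
(-3t^2 - t - 6) + 86 = -3t^2 - t + 80 = (t − 5)(-3t - 16).
So |(-3t^2 - t - 6) + 86| = |t − 5|·|-3t - 16|.
Assume first that |t − 5| < 2, so |t| < 7. Then |-3t - 16| ≤ 3·7 + 16 = 37.
Hence |(-3t^2 - t - 6) + 86| ≤ 37|t − 5| < eps provided |t − 5| < eps/37.
Take delta = min(2, eps/37). Then 0 < |t − 5| < delta gives both |t − 5| < 2 and |t − 5| < eps/37, so |(-3t^2 - t - 6) + 86| < eps.

delta = min(2, eps/37)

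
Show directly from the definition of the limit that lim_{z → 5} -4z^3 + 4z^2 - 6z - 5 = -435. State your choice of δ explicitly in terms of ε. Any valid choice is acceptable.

Fix ε > 0. We want δ > 0 such that 0 < |z − 5| < δ implies |(-4z^3 + 4z^2 - 6z - 5) + 435| < ε.
(-4z^3 + 4z^2 - 6z - 5) + 435 = -4z^3 + 4z^2 - 6z + 430 = (z − 5)(-4z^2 - 16z - 86).
So |(-4z^3 + 4z^2 - 6z - 5) + 435| = |z − 5|·|-4z^2 - 16z - 86|.
Assume first that |z − 5| < 1, so |z| < 6. Then |-4z^2 - 16z - 86| ≤ 4·6^2 + 16·6 + 86 = 326.
Hence |(-4z^3 + 4z^2 - 6z - 5) + 435| ≤ 326|z − 5| < ε provided |z − 5| < ε/326.
Take δ = min(1, ε/326). Then 0 < |z − 5| < δ gives both |z − 5| < 1 and |z − 5| < ε/326, so |(-4z^3 + 4z^2 - 6z - 5) + 435| < ε.

δ = min(1, ε/326)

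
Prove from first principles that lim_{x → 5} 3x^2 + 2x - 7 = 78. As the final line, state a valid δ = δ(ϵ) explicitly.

δ = min(1, ϵ/35)

Let ϵ > 0. We want δ > 0 such that 0 < |x − 5| < δ implies |(3x^2 + 2x - 7) − 78| < ϵ.
(3x^2 + 2x - 7) − 78 = 3x^2 + 2x - 85 = (x − 5)(3x + 17).
So |(3x^2 + 2x - 7) − 78| = |x − 5|·|3x + 17|.
Assume first that |x − 5| < 1, so |x| < 6. Then |3x + 17| ≤ 3·6 + 17 = 35.
Hence |(3x^2 + 2x - 7) − 78| ≤ 35|x − 5| < ϵ provided |x − 5| < ϵ/35.
Choosing δ = min(1, ϵ/35) ensures both conditions, hence |(3x^2 + 2x - 7) − 78| < ϵ.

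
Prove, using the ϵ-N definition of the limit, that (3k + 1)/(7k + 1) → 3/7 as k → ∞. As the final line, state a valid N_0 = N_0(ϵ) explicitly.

Suppose ϵ > 0. For k ≥ 1, |(3k + 1)/(7k + 1) − (3/7)| = |4|/(7(7k + 1)) = 4/(7(7k + 1)).
Since 7k + 1 ≥ 7k for k ≥ 1, this is ≤ 4/(7·7k) = (4/49)/k.
So |(3k + 1)/(7k + 1) − (3/7)| < ϵ whenever k > (4/49)/ϵ.
Take N_0 = (4/49)/ϵ. If k > N_0 then |(3k + 1)/(7k + 1) − (3/7)| ≤ (4/49)/k < ϵ.

N_0 = (4/49)/ϵ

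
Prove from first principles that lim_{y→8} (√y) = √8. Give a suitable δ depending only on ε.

Let ε > 0 be given. We want δ > 0 such that 0 < |y − 8| < δ implies |√y − √8| < ε.
Multiplying by the conjugate, |√y − √8| = |y − 8|/(√y + √8).
Restrict δ ≤ 8 so that |y − 8| < 8 forces y > 0, and then √y + √8 > √8.
Hence |√y − √8| < |y − 8|/√8, which is < ε once |y − 8| < √8·ε.
Take δ = min(8, √8·ε). If 0 < |y − 8| < δ then y > 0 and |√y − √8| < |y − 8|/√8 < ε.

δ = min(8, √8·ε)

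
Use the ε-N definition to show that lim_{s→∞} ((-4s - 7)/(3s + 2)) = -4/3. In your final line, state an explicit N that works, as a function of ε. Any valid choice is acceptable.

Suppose ε > 0. We seek N > 0 such that s > N implies |(-4s - 7)/(3s + 2) + 4/3| < ε.
(-4s - 7)/(3s + 2) + 4/3 = (3(-4s - 7) − (-4)(3s + 2)) / (3(3s + 2)) = -13/(3(3s + 2)).
For s > 0 we have 3s + 2 > 3s, so |(-4s - 7)/(3s + 2) + 4/3| = 13/(3(3s + 2)) < 13/(3·3s) = (13/9)/s.
Thus |(-4s - 7)/(3s + 2) + 4/3| < ε whenever s > (13/9)/ε.
Take N = (13/9)/ε. If s > N then |(-4s - 7)/(3s + 2) + 4/3| < (13/9)/s < ε.

N = (13/9)/ε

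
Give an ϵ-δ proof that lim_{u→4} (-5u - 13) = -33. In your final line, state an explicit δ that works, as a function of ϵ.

Fix ϵ > 0. We need δ > 0 so that 0 < |u − 4| < δ implies |(-5u - 13) + 33| < ϵ.
Since (-5u - 13) + 33 = -5(u − 4), we have |(-5u - 13) + 33| = 5|u − 4|.
Thus it suffices that |u − 4| < ϵ/5.
Choosing δ = ϵ/5 gives |(-5u - 13) + 33| = 5|u − 4| < ϵ whenever |u − 4| < δ.

δ = ϵ/5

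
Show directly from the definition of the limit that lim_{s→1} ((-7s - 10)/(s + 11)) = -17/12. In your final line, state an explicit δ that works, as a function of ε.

δ = min(6, (72/67)ε)

Let ε > 0. We want δ > 0 with 0 < |s − 1| < δ ⇒ |(-7s - 10)/(s + 11) + 17/12| < ε.
Combining over a common denominator, (-7s - 10)/(s + 11) + 17/12 = [(-7s - 10)·12 − (-17)·(s + 11)] / [12·(s + 11)] = -67(s − 1) / (12(s + 11)).
So |(-7s - 10)/(s + 11) + 17/12| = 67|s − 1| / (12·|s + 11|).
Require δ ≤ 6, so |s + 11| ≥ |12| − |s − 1| > 12 − 6 = 6.
Hence |(-7s - 10)/(s + 11) + 17/12| < 67|s − 1|/(12·6) = (67/72)|s − 1|, which is < ε once |s − 1| < (72/67)ε.
Take δ = min(6, (72/67)ε). Then 0 < |s − 1| < δ forces both bounds, so |(-7s - 10)/(s + 11) + 17/12| < ε.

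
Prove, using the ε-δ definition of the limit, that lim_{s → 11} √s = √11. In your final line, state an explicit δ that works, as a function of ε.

Let ε > 0. We want δ > 0 such that 0 < |s − 11| < δ implies |√s − √11| < ε.
Multiplying by the conjugate, |√s − √11| = |s − 11|/(√s + √11).
Restrict δ ≤ 11 so that |s − 11| < 11 forces s > 0, and then √s + √11 > √11.
Hence |√s − √11| < |s − 11|/√11, which is < ε once |s − 11| < √11·ε.
Take δ = min(11, √11·ε). If 0 < |s − 11| < δ then s > 0 and |√s − √11| < |s − 11|/√11 < ε.

δ = min(11, √11·ε)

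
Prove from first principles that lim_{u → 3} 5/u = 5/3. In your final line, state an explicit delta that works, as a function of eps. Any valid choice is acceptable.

Let eps > 0. We seek delta > 0 such that 0 < |u − 3| < delta implies |5/u − (5/3)| < eps.
|5/u − (5/3)| = 5·|3 − u|/(3·|u|) = 5|u − 3|/(3|u|).
Restrict delta ≤ 3/2. Then |u − 3| < 3/2 gives |u| > 3/2, so 3|u| > 9/2.
Then |5/u − (5/3)| < 5|u − 3|/(9/2), which is < eps when |u − 3| < (9/10)eps.
Take delta = min(3/2, (9/10)eps). Then 0 < |u − 3| < delta gives both |u − 3| < 3/2 and |u − 3| < (9/10)eps, so |5/u − (5/3)| < eps.

delta = min(3/2, (9/10)eps)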